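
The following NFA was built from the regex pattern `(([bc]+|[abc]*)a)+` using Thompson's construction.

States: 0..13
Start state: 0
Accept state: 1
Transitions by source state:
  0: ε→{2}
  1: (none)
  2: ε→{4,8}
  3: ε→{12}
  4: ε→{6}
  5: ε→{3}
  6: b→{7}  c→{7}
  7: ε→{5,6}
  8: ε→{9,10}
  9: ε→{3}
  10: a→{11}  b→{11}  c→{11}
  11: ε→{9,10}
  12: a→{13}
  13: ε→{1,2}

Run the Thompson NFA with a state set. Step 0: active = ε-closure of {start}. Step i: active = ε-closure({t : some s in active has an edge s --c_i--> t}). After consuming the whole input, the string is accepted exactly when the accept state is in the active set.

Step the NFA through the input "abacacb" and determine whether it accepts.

S₀ = ε-closure({0}) = {0,2,3,4,6,8,9,10,12}
'a' @ 1: {1,2,3,4,6,8,9,10,11,12,13}  ✓accept
'b' @ 2: {3,5,6,7,9,10,11,12}
'a' @ 3: {1,2,3,4,6,8,9,10,11,12,13}  ✓accept
'c' @ 4: {3,5,6,7,9,10,11,12}
'a' @ 5: {1,2,3,4,6,8,9,10,11,12,13}  ✓accept
'c' @ 6: {3,5,6,7,9,10,11,12}
'b' @ 7: {3,5,6,7,9,10,11,12}
final: {3,5,6,7,9,10,11,12}; accept 1 not in set

Answer: REJECT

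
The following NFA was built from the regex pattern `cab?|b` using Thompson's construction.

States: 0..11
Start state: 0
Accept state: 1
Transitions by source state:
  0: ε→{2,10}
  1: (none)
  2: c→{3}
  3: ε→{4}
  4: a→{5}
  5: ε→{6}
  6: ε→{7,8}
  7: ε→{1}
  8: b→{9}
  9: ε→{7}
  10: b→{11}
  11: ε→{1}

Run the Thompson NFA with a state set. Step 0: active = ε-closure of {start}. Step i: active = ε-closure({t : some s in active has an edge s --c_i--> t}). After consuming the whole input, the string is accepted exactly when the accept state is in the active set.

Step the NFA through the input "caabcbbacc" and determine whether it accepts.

Answer: REJECT

Derivation:
initial (ε-close {0}): {0,2,10}
'c' @ 1: {3,4}
'a' @ 2: {1,5,6,7,8}  [accepting]
'a' @ 3: {}  — dead — no transitions
rest 'bcbbacc' ignored (set empty)
after full input: {}  (accept=1 not in)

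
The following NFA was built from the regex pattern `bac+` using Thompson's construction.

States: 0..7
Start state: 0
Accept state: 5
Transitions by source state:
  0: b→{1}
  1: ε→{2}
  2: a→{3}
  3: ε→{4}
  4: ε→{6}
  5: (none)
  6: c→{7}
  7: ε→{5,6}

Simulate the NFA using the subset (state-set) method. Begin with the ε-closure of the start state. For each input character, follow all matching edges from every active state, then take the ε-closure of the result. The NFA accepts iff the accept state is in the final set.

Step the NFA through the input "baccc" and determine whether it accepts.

Answer: ACCEPT

Trace:
start: ε-closure({0}) = {0}
'b' @ 1: {1,2}
'a' @ 2: {3,4,6}
'c' @ 3: {5,6,7}  ✓accept
'c' @ 4: {5,6,7}  ✓accept
'c' @ 5: {5,6,7}  ✓accept
end set {5,6,7} — state 5 in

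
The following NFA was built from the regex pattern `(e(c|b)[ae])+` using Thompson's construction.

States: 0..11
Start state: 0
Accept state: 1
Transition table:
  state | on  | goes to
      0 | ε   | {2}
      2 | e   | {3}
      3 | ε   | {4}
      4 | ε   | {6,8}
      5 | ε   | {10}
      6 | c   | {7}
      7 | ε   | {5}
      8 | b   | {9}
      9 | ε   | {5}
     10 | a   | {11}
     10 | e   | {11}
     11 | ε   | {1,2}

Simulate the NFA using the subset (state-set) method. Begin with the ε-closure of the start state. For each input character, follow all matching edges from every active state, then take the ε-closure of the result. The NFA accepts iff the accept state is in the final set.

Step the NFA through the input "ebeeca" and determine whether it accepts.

S₀ = ε-closure({0}) = {0,2}
'e' @ 1: {3,4,6,8}
'b' @ 2: {5,9,10}
'e' @ 3: {1,2,11}  ✓accept
'e' @ 4: {3,4,6,8}
'c' @ 5: {5,7,10}
'a' @ 6: {1,2,11}  ✓accept
final: {1,2,11}; accept 1 in set

Answer: ACCEPT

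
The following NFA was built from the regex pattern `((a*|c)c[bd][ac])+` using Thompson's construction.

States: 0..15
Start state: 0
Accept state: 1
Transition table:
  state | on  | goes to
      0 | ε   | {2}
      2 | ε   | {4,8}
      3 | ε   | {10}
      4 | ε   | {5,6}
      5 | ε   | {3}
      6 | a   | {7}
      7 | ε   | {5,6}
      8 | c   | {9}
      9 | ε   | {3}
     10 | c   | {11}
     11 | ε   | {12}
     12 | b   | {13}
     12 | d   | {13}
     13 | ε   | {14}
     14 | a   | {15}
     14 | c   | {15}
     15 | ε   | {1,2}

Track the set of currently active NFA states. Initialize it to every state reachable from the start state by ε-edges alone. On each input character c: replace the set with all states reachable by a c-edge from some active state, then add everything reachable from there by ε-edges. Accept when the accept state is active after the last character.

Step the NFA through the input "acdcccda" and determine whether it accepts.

Answer: ACCEPT

Derivation:
start: ε-closure({0}) = {0,2,3,4,5,6,8,10}
'a' @ 1: {3,5,6,7,10}
'c' @ 2: {11,12}
'd' @ 3: {13,14}
'c' @ 4: {1,2,3,4,5,6,8,10,15}  [accepting]
'c' @ 5: {3,9,10,11,12}
'c' @ 6: {11,12}
'd' @ 7: {13,14}
'a' @ 8: {1,2,3,4,5,6,8,10,15}  [accepting]
end set {1,2,3,4,5,6,8,10,15} — state 1 in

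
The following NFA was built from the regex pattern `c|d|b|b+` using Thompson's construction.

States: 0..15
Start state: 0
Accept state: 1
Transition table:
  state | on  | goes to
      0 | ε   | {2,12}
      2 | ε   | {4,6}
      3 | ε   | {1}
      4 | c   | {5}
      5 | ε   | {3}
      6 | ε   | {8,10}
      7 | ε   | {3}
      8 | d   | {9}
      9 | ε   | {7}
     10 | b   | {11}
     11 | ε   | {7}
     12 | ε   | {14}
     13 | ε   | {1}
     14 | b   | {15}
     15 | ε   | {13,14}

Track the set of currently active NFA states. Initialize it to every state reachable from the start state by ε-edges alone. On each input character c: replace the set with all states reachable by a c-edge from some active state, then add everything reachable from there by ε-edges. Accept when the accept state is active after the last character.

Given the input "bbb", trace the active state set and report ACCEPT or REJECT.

Answer: ACCEPT

Steps:
start: ε-closure({0}) = {0,2,4,6,8,10,12,14}
'b' @ 1: {1,3,7,11,13,14,15}  (accept∈set)
'b' @ 2: {1,13,14,15}  (accept∈set)
'b' @ 3: {1,13,14,15}  (accept∈set)
after full input: {1,13,14,15}  (accept=1 in)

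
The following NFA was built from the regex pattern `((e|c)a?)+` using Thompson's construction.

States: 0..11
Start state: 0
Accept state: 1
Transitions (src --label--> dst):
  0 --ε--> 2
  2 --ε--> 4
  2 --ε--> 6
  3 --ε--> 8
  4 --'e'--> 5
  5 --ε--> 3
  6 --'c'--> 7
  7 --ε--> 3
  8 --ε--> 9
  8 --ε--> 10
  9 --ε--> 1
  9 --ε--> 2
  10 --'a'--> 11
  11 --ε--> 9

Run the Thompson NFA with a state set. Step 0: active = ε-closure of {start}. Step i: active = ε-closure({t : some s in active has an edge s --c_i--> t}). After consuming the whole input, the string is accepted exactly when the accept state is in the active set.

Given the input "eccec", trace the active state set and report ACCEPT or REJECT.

Answer: ACCEPT

Derivation:
initial (ε-close {0}): {0,2,4,6}
'e' @ 1: {1,2,3,4,5,6,8,9,10}  [accepting]
'c' @ 2: {1,2,3,4,6,7,8,9,10}  [accepting]
'c' @ 3: {1,2,3,4,6,7,8,9,10}  [accepting]
'e' @ 4: {1,2,3,4,5,6,8,9,10}  [accepting]
'c' @ 5: {1,2,3,4,6,7,8,9,10}  [accepting]
end set {1,2,3,4,6,7,8,9,10} — state 1 in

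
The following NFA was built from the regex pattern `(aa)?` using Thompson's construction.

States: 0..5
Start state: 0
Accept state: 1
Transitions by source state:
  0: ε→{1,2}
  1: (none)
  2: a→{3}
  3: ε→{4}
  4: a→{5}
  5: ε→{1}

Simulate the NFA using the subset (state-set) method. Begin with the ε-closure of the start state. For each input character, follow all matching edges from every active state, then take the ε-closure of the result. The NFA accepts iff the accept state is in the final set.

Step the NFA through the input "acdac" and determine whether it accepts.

Answer: REJECT

Steps:
start: ε-closure({0}) = {0,1,2}
'a' @ 1: {3,4}
'c' @ 2: {}  — state set empty
rest 'dac' ignored (set empty)
end set {} — state 1 not in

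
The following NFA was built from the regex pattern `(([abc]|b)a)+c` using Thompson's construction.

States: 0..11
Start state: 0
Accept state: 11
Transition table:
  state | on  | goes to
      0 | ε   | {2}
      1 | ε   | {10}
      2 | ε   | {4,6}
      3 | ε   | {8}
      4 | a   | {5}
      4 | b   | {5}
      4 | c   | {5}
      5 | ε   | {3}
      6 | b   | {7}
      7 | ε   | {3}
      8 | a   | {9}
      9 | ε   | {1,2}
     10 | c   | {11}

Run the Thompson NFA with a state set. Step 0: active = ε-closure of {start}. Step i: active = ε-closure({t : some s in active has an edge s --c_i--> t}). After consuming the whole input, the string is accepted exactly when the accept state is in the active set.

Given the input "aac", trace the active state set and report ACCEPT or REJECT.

initial (ε-close {0}): {0,2,4,6}
'a' @ 1: {3,5,8}
'a' @ 2: {1,2,4,6,9,10}
'c' @ 3: {3,5,8,11}  [accepting]
end set {3,5,8,11} — state 11 in

Answer: ACCEPT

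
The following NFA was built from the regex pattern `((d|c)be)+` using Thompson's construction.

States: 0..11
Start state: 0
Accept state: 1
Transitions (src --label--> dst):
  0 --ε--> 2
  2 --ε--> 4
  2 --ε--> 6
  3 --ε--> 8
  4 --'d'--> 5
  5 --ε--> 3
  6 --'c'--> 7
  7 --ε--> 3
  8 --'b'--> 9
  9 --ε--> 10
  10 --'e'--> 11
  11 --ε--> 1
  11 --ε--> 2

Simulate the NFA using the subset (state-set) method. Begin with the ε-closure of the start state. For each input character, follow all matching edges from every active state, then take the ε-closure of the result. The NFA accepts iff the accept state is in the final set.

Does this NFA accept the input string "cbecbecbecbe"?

Answer: ACCEPT

Steps:
S₀ = ε-closure({0}) = {0,2,4,6}
'c' @ 1: {3,7,8}
'b' @ 2: {9,10}
'e' @ 3: {1,2,4,6,11}  (accept∈set)
'c' @ 4: {3,7,8}
'b' @ 5: {9,10}
'e' @ 6: {1,2,4,6,11}  (accept∈set)
'c' @ 7: {3,7,8}
'b' @ 8: {9,10}
'e' @ 9: {1,2,4,6,11}  (accept∈set)
'c' @ 10: {3,7,8}
'b' @ 11: {9,10}
'e' @ 12: {1,2,4,6,11}  (accept∈set)
final: {1,2,4,6,11}; accept 1 in set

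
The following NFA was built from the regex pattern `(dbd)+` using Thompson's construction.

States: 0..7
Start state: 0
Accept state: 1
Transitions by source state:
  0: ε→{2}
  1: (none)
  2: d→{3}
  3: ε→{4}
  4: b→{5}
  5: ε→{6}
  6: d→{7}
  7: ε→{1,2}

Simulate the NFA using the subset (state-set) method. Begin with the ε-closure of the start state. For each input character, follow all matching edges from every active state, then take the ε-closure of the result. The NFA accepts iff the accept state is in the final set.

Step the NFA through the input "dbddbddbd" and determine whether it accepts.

Answer: ACCEPT

Steps:
start: ε-closure({0}) = {0,2}
'd' @ 1: {3,4}
'b' @ 2: {5,6}
'd' @ 3: {1,2,7}  (accept∈set)
'd' @ 4: {3,4}
'b' @ 5: {5,6}
'd' @ 6: {1,2,7}  (accept∈set)
'd' @ 7: {3,4}
'b' @ 8: {5,6}
'd' @ 9: {1,2,7}  (accept∈set)
after full input: {1,2,7}  (accept=1 in)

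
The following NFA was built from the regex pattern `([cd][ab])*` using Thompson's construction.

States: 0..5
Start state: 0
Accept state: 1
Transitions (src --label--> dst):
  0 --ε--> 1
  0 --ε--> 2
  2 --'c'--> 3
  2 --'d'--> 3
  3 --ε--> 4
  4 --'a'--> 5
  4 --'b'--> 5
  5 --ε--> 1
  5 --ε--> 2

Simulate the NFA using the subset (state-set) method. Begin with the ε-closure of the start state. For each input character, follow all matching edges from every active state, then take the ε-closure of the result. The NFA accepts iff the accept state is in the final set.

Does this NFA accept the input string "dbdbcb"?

Answer: ACCEPT

Trace:
S₀ = ε-closure({0}) = {0,1,2}
'd' @ 1: {3,4}
'b' @ 2: {1,2,5}  [accepting]
'd' @ 3: {3,4}
'b' @ 4: {1,2,5}  [accepting]
'c' @ 5: {3,4}
'b' @ 6: {1,2,5}  [accepting]
after full input: {1,2,5}  (accept=1 in)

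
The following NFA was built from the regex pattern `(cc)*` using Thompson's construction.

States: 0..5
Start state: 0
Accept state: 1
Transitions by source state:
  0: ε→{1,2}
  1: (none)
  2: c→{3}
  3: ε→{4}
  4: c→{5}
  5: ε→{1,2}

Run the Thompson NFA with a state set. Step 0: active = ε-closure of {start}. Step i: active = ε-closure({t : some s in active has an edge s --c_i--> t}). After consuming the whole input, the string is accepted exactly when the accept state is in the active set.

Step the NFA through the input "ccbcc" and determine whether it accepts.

Answer: REJECT

Steps:
initial (ε-close {0}): {0,1,2}
'c' @ 1: {3,4}
'c' @ 2: {1,2,5}  [accepting]
'b' @ 3: {}  — dead — no transitions
rest 'cc' ignored (set empty)
final: {}; accept 1 not in set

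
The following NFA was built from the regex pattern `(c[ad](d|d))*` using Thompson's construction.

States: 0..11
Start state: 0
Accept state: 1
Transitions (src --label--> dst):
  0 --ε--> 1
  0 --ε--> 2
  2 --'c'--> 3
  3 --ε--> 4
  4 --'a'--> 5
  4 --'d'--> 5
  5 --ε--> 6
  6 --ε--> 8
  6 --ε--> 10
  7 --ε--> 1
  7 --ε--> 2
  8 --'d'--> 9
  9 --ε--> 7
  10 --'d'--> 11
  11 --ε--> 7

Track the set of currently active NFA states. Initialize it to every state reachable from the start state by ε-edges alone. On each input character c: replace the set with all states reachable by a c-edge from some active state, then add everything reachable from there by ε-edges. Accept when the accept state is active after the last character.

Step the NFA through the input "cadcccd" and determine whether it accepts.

start: ε-closure({0}) = {0,1,2}
'c' @ 1: {3,4}
'a' @ 2: {5,6,8,10}
'd' @ 3: {1,2,7,9,11}  [accepting]
'c' @ 4: {3,4}
'c' @ 5: {}  — state set empty
rest 'cd' ignored (set empty)
end set {} — state 1 not in

Answer: REJECT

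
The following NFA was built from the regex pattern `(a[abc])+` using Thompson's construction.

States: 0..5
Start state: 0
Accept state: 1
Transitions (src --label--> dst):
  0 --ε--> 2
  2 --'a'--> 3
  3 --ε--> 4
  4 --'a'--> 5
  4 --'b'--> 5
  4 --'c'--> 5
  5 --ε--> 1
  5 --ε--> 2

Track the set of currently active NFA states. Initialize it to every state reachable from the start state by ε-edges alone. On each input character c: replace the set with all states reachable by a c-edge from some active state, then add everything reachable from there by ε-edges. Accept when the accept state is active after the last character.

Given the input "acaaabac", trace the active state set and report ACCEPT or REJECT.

initial (ε-close {0}): {0,2}
'a' @ 1: {3,4}
'c' @ 2: {1,2,5}  ✓accept
'a' @ 3: {3,4}
'a' @ 4: {1,2,5}  ✓accept
'a' @ 5: {3,4}
'b' @ 6: {1,2,5}  ✓accept
'a' @ 7: {3,4}
'c' @ 8: {1,2,5}  ✓accept
after full input: {1,2,5}  (accept=1 in)

Answer: ACCEPT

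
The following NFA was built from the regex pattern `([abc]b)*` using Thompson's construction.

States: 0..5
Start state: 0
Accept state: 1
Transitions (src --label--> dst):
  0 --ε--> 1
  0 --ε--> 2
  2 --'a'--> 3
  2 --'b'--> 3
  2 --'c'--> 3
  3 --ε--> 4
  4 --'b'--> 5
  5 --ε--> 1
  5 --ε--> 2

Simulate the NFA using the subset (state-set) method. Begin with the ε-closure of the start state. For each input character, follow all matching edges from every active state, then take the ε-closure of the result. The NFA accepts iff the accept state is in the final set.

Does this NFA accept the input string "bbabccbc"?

initial (ε-close {0}): {0,1,2}
'b' @ 1: {3,4}
'b' @ 2: {1,2,5}  (accept∈set)
'a' @ 3: {3,4}
'b' @ 4: {1,2,5}  (accept∈set)
'c' @ 5: {3,4}
'c' @ 6: {}  — dead — no transitions
rest 'bc' ignored (set empty)
final: {}; accept 1 not in set

Answer: REJECT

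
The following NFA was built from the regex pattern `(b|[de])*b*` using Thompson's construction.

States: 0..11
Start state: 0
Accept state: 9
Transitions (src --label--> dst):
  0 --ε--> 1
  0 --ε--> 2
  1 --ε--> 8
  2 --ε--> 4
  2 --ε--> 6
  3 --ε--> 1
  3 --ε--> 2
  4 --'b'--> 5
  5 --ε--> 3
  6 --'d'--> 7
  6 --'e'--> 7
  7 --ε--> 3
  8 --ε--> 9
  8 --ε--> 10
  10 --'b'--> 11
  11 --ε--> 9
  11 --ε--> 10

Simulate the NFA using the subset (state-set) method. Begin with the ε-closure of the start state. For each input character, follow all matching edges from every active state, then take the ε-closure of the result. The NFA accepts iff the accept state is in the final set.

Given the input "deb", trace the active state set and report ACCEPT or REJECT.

start: ε-closure({0}) = {0,1,2,4,6,8,9,10}
'd' @ 1: {1,2,3,4,6,7,8,9,10}  [accepting]
'e' @ 2: {1,2,3,4,6,7,8,9,10}  [accepting]
'b' @ 3: {1,2,3,4,5,6,8,9,10,11}  [accepting]
end set {1,2,3,4,5,6,8,9,10,11} — state 9 in

Answer: ACCEPT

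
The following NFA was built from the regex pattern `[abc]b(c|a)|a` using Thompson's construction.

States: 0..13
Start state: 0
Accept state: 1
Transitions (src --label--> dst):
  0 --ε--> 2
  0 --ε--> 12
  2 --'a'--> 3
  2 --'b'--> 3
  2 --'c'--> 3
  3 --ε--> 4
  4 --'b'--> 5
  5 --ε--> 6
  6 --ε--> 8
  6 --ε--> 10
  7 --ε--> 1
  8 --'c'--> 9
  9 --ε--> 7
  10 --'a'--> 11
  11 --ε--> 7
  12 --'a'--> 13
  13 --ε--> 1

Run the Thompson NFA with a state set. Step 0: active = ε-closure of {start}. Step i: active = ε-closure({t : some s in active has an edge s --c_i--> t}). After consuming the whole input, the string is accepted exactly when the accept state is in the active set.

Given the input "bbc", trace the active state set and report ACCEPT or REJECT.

Answer: ACCEPT

Steps:
S₀ = ε-closure({0}) = {0,2,12}
'b' @ 1: {3,4}
'b' @ 2: {5,6,8,10}
'c' @ 3: {1,7,9}  [accepting]
end set {1,7,9} — state 1 in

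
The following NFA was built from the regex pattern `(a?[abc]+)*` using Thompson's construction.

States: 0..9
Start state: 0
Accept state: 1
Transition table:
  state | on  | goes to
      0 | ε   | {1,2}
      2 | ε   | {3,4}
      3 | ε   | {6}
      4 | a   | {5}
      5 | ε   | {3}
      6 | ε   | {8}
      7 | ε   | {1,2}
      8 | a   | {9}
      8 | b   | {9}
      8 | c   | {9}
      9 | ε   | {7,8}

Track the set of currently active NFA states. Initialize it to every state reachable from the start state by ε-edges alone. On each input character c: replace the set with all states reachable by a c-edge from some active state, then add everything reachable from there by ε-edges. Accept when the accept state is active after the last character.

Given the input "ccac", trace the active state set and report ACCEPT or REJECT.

start: ε-closure({0}) = {0,1,2,3,4,6,8}
'c' @ 1: {1,2,3,4,6,7,8,9}  [accepting]
'c' @ 2: {1,2,3,4,6,7,8,9}  [accepting]
'a' @ 3: {1,2,3,4,5,6,7,8,9}  [accepting]
'c' @ 4: {1,2,3,4,6,7,8,9}  [accepting]
final: {1,2,3,4,6,7,8,9}; accept 1 in set

Answer: ACCEPT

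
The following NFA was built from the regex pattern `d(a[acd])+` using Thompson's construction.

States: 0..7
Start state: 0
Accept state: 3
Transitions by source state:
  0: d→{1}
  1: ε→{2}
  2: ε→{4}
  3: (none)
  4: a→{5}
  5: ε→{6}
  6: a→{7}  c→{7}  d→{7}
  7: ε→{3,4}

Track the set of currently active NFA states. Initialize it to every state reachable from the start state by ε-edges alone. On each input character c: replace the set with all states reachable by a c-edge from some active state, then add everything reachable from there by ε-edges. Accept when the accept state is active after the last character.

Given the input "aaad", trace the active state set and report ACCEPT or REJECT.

S₀ = ε-closure({0}) = {0}
'a' @ 1: {}  — no active states
rest 'aad' ignored (set empty)
final: {}; accept 3 not in set

Answer: REJECT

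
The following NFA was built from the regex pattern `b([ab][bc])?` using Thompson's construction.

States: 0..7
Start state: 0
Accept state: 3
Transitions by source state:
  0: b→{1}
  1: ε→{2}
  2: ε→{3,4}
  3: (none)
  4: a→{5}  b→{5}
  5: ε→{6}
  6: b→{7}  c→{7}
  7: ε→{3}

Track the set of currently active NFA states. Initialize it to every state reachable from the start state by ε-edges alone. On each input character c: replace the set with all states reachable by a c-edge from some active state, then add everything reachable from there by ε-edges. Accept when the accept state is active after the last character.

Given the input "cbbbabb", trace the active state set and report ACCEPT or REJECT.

S₀ = ε-closure({0}) = {0}
'c' @ 1: {}  — dead — no transitions
rest 'bbbabb' ignored (set empty)
final: {}; accept 3 not in set

Answer: REJECT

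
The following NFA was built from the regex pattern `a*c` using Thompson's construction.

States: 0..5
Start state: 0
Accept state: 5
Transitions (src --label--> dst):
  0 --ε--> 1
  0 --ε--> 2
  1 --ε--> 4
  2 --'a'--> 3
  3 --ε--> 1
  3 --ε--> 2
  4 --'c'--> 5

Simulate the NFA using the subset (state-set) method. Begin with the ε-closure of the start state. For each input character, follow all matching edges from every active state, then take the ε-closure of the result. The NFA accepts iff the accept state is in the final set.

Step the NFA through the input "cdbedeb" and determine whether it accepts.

S₀ = ε-closure({0}) = {0,1,2,4}
'c' @ 1: {5}  (accept∈set)
'd' @ 2: {}  — dead — no transitions
rest 'bedeb' ignored (set empty)
final: {}; accept 5 not in set

Answer: REJECT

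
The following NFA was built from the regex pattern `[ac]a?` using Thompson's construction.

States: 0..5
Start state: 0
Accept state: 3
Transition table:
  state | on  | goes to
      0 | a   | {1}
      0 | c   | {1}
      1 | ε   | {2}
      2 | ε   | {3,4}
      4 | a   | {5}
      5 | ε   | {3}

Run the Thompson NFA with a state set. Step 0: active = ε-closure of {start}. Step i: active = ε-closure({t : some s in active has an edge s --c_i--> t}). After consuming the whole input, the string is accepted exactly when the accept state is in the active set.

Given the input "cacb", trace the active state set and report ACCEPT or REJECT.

Answer: REJECT

Trace:
initial (ε-close {0}): {0}
'c' @ 1: {1,2,3,4}  ✓accept
'a' @ 2: {3,5}  ✓accept
'c' @ 3: {}  — no active states
rest 'b' ignored (set empty)
end set {} — state 3 not in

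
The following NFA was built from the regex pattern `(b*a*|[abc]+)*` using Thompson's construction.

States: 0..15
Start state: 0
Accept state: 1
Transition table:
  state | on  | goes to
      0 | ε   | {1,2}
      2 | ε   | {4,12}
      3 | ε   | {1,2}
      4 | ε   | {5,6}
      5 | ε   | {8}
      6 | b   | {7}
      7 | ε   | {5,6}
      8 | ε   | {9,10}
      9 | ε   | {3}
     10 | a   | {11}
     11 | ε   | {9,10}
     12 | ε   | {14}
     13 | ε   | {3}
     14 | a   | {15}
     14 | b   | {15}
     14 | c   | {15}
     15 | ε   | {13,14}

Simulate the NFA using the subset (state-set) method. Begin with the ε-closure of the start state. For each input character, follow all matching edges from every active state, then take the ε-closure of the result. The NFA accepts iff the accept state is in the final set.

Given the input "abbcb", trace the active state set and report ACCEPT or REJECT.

Answer: ACCEPT

Trace:
S₀ = ε-closure({0}) = {0,1,2,3,4,5,6,8,9,10,12,14}
'a' @ 1: {1,2,3,4,5,6,8,9,10,11,12,13,14,15}  (accept∈set)
'b' @ 2: {1,2,3,4,5,6,7,8,9,10,12,13,14,15}  (accept∈set)
'b' @ 3: {1,2,3,4,5,6,7,8,9,10,12,13,14,15}  (accept∈set)
'c' @ 4: {1,2,3,4,5,6,8,9,10,12,13,14,15}  (accept∈set)
'b' @ 5: {1,2,3,4,5,6,7,8,9,10,12,13,14,15}  (accept∈set)
after full input: {1,2,3,4,5,6,7,8,9,10,12,13,14,15}  (accept=1 in)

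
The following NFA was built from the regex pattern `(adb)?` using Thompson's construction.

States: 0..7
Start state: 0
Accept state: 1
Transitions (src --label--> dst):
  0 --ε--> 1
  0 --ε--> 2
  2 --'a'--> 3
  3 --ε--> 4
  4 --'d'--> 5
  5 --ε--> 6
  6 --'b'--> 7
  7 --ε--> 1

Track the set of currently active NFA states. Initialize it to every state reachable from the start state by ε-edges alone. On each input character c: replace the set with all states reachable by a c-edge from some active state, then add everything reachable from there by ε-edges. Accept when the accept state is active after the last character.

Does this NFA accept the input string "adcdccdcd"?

S₀ = ε-closure({0}) = {0,1,2}
'a' @ 1: {3,4}
'd' @ 2: {5,6}
'c' @ 3: {}  — state set empty
rest 'dccdcd' ignored (set empty)
end set {} — state 1 not in

Answer: REJECT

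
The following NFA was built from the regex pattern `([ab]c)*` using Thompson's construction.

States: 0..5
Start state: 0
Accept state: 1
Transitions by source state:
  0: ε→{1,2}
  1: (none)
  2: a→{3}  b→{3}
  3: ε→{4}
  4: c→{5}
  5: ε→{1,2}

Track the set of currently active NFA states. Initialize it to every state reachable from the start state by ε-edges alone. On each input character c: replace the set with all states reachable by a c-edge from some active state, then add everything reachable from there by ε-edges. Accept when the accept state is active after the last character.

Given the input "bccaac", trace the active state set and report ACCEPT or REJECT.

Answer: REJECT

Steps:
S₀ = ε-closure({0}) = {0,1,2}
'b' @ 1: {3,4}
'c' @ 2: {1,2,5}  [accepting]
'c' @ 3: {}  — dead — no transitions
rest 'aac' ignored (set empty)
end set {} — state 1 not in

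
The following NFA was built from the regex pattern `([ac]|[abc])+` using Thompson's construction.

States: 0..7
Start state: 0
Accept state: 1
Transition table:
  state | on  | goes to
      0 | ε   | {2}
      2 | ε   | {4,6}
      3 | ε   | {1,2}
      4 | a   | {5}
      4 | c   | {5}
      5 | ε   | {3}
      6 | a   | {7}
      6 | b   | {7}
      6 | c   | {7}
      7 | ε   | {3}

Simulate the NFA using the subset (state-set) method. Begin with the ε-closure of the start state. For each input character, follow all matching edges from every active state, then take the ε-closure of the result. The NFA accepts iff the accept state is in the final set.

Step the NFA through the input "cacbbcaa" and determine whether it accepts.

start: ε-closure({0}) = {0,2,4,6}
'c' @ 1: {1,2,3,4,5,6,7}  [accepting]
'a' @ 2: {1,2,3,4,5,6,7}  [accepting]
'c' @ 3: {1,2,3,4,5,6,7}  [accepting]
'b' @ 4: {1,2,3,4,6,7}  [accepting]
'b' @ 5: {1,2,3,4,6,7}  [accepting]
'c' @ 6: {1,2,3,4,5,6,7}  [accepting]
'a' @ 7: {1,2,3,4,5,6,7}  [accepting]
'a' @ 8: {1,2,3,4,5,6,7}  [accepting]
end set {1,2,3,4,5,6,7} — state 1 in

Answer: ACCEPT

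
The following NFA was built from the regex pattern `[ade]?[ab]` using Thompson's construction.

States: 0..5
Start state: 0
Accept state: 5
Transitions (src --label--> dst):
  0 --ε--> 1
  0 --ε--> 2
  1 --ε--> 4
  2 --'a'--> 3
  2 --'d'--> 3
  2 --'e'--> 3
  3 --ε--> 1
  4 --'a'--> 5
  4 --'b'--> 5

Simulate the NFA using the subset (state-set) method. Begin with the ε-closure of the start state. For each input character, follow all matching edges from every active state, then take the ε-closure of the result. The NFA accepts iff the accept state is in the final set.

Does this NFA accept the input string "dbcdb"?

Answer: REJECT

Trace:
start: ε-closure({0}) = {0,1,2,4}
'd' @ 1: {1,3,4}
'b' @ 2: {5}  [accepting]
'c' @ 3: {}  — dead — no transitions
rest 'db' ignored (set empty)
final: {}; accept 5 not in set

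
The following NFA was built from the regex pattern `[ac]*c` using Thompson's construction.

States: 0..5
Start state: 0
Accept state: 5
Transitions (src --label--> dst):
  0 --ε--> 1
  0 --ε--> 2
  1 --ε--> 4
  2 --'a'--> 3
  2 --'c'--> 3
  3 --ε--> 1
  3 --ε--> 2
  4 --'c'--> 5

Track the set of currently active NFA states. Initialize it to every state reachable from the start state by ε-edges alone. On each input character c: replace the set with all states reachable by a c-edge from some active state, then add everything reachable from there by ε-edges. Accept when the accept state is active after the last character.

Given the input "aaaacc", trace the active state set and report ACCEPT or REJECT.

S₀ = ε-closure({0}) = {0,1,2,4}
'a' @ 1: {1,2,3,4}
'a' @ 2: {1,2,3,4}
'a' @ 3: {1,2,3,4}
'a' @ 4: {1,2,3,4}
'c' @ 5: {1,2,3,4,5}  ✓accept
'c' @ 6: {1,2,3,4,5}  ✓accept
after full input: {1,2,3,4,5}  (accept=5 in)

Answer: ACCEPT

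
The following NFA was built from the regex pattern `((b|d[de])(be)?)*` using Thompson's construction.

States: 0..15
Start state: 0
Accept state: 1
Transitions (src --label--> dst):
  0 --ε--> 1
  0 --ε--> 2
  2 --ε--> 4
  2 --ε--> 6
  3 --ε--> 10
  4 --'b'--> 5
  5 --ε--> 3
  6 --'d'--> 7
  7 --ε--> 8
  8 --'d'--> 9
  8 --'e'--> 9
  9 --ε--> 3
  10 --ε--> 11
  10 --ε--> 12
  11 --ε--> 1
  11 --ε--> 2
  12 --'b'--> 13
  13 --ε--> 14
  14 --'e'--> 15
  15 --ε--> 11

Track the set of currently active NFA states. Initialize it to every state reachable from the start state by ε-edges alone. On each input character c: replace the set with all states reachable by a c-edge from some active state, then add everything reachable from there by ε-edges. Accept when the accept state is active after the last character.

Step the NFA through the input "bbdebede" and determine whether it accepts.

start: ε-closure({0}) = {0,1,2,4,6}
'b' @ 1: {1,2,3,4,5,6,10,11,12}  (accept∈set)
'b' @ 2: {1,2,3,4,5,6,10,11,12,13,14}  (accept∈set)
'd' @ 3: {7,8}
'e' @ 4: {1,2,3,4,6,9,10,11,12}  (accept∈set)
'b' @ 5: {1,2,3,4,5,6,10,11,12,13,14}  (accept∈set)
'e' @ 6: {1,2,4,6,11,15}  (accept∈set)
'd' @ 7: {7,8}
'e' @ 8: {1,2,3,4,6,9,10,11,12}  (accept∈set)
final: {1,2,3,4,6,9,10,11,12}; accept 1 in set

Answer: ACCEPT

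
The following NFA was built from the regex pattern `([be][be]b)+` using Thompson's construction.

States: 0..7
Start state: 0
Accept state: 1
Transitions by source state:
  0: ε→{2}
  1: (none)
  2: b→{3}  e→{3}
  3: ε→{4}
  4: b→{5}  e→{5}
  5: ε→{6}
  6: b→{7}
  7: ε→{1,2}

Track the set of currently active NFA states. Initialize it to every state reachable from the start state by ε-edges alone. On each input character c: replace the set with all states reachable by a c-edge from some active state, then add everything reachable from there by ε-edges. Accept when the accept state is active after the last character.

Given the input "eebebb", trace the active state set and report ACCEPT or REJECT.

S₀ = ε-closure({0}) = {0,2}
'e' @ 1: {3,4}
'e' @ 2: {5,6}
'b' @ 3: {1,2,7}  ✓accept
'e' @ 4: {3,4}
'b' @ 5: {5,6}
'b' @ 6: {1,2,7}  ✓accept
end set {1,2,7} — state 1 in

Answer: ACCEPT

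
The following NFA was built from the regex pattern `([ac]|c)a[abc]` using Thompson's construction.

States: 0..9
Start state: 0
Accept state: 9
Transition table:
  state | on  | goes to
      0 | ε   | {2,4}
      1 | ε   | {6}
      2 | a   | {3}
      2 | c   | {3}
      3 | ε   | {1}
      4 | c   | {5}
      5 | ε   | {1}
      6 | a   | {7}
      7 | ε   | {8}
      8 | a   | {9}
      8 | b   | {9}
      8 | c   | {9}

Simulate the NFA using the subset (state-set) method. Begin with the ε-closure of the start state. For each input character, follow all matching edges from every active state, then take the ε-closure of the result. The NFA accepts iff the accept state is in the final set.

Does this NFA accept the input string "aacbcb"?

initial (ε-close {0}): {0,2,4}
'a' @ 1: {1,3,6}
'a' @ 2: {7,8}
'c' @ 3: {9}  (accept∈set)
'b' @ 4: {}  — no active states
rest 'cb' ignored (set empty)
end set {} — state 9 not in

Answer: REJECT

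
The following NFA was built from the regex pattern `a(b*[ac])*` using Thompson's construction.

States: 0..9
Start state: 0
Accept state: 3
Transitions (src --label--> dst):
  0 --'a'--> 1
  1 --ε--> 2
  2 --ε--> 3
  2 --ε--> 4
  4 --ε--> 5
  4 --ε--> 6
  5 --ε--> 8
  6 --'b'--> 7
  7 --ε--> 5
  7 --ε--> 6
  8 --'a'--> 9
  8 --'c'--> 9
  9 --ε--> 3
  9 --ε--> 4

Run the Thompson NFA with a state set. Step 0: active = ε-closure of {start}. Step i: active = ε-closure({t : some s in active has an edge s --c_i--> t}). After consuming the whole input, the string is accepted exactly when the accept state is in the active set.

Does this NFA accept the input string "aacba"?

S₀ = ε-closure({0}) = {0}
'a' @ 1: {1,2,3,4,5,6,8}  ✓accept
'a' @ 2: {3,4,5,6,8,9}  ✓accept
'c' @ 3: {3,4,5,6,8,9}  ✓accept
'b' @ 4: {5,6,7,8}
'a' @ 5: {3,4,5,6,8,9}  ✓accept
end set {3,4,5,6,8,9} — state 3 in

Answer: ACCEPT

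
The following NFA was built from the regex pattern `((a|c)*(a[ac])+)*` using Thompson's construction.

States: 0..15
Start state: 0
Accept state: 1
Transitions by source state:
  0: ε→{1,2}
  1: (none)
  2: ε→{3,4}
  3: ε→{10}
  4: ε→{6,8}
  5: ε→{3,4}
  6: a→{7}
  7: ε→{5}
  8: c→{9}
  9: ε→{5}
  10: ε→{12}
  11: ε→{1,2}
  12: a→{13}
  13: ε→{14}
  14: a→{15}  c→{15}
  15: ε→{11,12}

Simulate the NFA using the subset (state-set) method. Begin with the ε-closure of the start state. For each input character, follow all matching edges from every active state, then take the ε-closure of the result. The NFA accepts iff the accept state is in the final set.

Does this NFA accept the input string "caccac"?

Answer: ACCEPT

Trace:
start: ε-closure({0}) = {0,1,2,3,4,6,8,10,12}
'c' @ 1: {3,4,5,6,8,9,10,12}
'a' @ 2: {3,4,5,6,7,8,10,12,13,14}
'c' @ 3: {1,2,3,4,5,6,8,9,10,11,12,15}  (accept∈set)
'c' @ 4: {3,4,5,6,8,9,10,12}
'a' @ 5: {3,4,5,6,7,8,10,12,13,14}
'c' @ 6: {1,2,3,4,5,6,8,9,10,11,12,15}  (accept∈set)
after full input: {1,2,3,4,5,6,8,9,10,11,12,15}  (accept=1 in)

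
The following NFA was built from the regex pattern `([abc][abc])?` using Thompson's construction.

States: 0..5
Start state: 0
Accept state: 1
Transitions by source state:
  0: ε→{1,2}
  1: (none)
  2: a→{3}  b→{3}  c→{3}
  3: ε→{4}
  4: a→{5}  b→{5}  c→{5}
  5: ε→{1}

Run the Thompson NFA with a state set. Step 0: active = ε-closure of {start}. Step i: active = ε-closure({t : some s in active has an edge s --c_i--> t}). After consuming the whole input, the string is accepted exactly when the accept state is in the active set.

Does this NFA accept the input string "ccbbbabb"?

initial (ε-close {0}): {0,1,2}
'c' @ 1: {3,4}
'c' @ 2: {1,5}  [accepting]
'b' @ 3: {}  — state set empty
rest 'bbabb' ignored (set empty)
final: {}; accept 1 not in set

Answer: REJECT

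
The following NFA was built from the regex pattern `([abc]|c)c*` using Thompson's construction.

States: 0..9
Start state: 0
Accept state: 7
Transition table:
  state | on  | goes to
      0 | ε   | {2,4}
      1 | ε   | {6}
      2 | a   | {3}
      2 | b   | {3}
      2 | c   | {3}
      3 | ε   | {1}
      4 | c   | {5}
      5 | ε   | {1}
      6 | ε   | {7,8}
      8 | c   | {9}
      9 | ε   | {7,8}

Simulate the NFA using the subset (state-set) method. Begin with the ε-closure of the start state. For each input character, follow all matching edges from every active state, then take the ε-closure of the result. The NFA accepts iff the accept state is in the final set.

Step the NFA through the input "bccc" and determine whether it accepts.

Answer: ACCEPT

Steps:
initial (ε-close {0}): {0,2,4}
'b' @ 1: {1,3,6,7,8}  [accepting]
'c' @ 2: {7,8,9}  [accepting]
'c' @ 3: {7,8,9}  [accepting]
'c' @ 4: {7,8,9}  [accepting]
final: {7,8,9}; accept 7 in set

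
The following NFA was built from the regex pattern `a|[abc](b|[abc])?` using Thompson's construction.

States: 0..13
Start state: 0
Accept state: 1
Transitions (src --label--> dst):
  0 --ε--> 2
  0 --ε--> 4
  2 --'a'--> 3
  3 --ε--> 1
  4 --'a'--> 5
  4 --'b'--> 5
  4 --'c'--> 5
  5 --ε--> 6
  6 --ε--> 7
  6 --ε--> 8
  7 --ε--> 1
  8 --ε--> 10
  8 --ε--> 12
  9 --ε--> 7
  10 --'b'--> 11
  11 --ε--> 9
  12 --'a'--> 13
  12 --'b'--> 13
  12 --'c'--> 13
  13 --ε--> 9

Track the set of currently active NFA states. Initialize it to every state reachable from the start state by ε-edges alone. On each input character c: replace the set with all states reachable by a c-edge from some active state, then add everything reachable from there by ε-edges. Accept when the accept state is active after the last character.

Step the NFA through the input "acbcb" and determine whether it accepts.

Answer: REJECT

Steps:
initial (ε-close {0}): {0,2,4}
'a' @ 1: {1,3,5,6,7,8,10,12}  (accept∈set)
'c' @ 2: {1,7,9,13}  (accept∈set)
'b' @ 3: {}  — dead — no transitions
rest 'cb' ignored (set empty)
after full input: {}  (accept=1 not in)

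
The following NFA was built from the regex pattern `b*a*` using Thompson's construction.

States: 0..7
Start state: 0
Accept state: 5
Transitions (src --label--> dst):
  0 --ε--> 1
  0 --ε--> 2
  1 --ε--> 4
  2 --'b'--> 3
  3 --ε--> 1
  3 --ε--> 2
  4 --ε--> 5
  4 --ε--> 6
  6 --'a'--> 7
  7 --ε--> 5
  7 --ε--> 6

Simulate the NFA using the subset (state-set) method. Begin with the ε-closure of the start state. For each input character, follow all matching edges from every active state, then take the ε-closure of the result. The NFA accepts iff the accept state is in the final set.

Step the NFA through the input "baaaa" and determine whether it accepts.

S₀ = ε-closure({0}) = {0,1,2,4,5,6}
'b' @ 1: {1,2,3,4,5,6}  ✓accept
'a' @ 2: {5,6,7}  ✓accept
'a' @ 3: {5,6,7}  ✓accept
'a' @ 4: {5,6,7}  ✓accept
'a' @ 5: {5,6,7}  ✓accept
final: {5,6,7}; accept 5 in set

Answer: ACCEPT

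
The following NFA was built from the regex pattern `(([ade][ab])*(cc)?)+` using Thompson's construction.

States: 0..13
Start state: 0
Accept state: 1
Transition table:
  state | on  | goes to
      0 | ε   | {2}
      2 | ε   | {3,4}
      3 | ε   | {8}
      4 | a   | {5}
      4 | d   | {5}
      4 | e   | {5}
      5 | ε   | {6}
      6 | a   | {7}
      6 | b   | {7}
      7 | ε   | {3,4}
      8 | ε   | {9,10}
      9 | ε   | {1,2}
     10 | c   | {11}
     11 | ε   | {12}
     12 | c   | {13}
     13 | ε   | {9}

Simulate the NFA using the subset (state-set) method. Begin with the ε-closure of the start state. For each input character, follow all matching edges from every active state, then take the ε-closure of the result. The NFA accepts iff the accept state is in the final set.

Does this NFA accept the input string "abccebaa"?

Answer: ACCEPT

Steps:
initial (ε-close {0}): {0,1,2,3,4,8,9,10}
'a' @ 1: {5,6}
'b' @ 2: {1,2,3,4,7,8,9,10}  (accept∈set)
'c' @ 3: {11,12}
'c' @ 4: {1,2,3,4,8,9,10,13}  (accept∈set)
'e' @ 5: {5,6}
'b' @ 6: {1,2,3,4,7,8,9,10}  (accept∈set)
'a' @ 7: {5,6}
'a' @ 8: {1,2,3,4,7,8,9,10}  (accept∈set)
after full input: {1,2,3,4,7,8,9,10}  (accept=1 in)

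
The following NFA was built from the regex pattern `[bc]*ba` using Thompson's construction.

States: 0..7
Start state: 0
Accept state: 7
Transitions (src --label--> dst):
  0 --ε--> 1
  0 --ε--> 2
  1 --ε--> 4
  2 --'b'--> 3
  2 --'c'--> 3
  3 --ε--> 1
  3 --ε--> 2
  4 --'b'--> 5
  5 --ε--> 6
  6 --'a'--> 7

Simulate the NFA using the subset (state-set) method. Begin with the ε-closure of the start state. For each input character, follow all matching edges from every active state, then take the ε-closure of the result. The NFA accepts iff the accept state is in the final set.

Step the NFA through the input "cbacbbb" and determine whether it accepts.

Answer: REJECT

Steps:
initial (ε-close {0}): {0,1,2,4}
'c' @ 1: {1,2,3,4}
'b' @ 2: {1,2,3,4,5,6}
'a' @ 3: {7}  ✓accept
'c' @ 4: {}  — no active states
rest 'bbb' ignored (set empty)
after full input: {}  (accept=7 not in)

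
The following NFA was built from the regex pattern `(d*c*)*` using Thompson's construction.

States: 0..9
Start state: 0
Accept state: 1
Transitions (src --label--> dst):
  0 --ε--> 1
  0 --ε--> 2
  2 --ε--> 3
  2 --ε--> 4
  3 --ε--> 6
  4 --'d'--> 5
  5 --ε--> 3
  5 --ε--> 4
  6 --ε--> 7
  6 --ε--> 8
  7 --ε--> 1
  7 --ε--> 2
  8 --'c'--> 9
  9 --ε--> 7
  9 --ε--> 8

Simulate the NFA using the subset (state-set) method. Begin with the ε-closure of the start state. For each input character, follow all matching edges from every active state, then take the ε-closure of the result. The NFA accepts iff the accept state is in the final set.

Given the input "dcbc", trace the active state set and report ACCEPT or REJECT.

initial (ε-close {0}): {0,1,2,3,4,6,7,8}
'd' @ 1: {1,2,3,4,5,6,7,8}  ✓accept
'c' @ 2: {1,2,3,4,6,7,8,9}  ✓accept
'b' @ 3: {}  — state set empty
rest 'c' ignored (set empty)
end set {} — state 1 not in

Answer: REJECT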